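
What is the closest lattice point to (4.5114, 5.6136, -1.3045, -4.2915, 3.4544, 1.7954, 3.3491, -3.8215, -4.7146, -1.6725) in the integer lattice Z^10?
(5, 6, -1, -4, 3, 2, 3, -4, -5, -2)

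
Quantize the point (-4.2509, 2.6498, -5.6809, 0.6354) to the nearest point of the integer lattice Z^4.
(-4, 3, -6, 1)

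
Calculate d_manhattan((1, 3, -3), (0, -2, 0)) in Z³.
9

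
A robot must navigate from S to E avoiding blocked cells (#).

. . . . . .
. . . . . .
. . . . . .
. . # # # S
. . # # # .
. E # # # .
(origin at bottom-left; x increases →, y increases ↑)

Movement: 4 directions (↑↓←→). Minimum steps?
8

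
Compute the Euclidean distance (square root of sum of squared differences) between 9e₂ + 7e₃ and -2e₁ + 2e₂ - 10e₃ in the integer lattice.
18.4932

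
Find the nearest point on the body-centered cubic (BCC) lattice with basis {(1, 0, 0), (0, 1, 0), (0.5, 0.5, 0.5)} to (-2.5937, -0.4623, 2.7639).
(-2.5, -0.5, 2.5)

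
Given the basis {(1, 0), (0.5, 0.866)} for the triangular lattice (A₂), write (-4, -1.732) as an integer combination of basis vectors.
-3b₁ - 2b₂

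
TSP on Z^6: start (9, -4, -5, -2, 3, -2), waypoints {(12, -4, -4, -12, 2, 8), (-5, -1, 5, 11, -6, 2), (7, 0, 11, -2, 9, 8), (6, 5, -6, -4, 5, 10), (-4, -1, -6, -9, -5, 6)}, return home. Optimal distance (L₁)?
208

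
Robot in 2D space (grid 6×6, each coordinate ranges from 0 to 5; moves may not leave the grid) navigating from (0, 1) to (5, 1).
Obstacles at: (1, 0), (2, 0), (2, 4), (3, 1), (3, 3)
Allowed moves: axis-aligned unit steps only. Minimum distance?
7
(one shortest path: (0, 1) → (1, 1) → (2, 1) → (2, 2) → (3, 2) → (4, 2) → (5, 2) → (5, 1))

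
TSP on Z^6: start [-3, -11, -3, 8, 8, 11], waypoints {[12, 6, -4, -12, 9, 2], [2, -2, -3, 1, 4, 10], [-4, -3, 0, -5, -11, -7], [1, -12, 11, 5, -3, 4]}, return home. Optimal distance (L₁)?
230
(one optimal route: (-3, -11, -3, 8, 8, 11) → (2, -2, -3, 1, 4, 10) → (12, 6, -4, -12, 9, 2) → (-4, -3, 0, -5, -11, -7) → (1, -12, 11, 5, -3, 4) → (-3, -11, -3, 8, 8, 11))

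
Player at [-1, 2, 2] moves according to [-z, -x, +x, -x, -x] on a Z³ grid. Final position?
(-3, 2, 1)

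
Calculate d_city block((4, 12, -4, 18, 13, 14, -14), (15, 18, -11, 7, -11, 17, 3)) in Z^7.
79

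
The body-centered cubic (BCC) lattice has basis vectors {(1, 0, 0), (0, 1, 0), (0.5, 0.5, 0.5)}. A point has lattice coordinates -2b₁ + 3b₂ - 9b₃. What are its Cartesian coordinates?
(-6.5, -1.5, -4.5)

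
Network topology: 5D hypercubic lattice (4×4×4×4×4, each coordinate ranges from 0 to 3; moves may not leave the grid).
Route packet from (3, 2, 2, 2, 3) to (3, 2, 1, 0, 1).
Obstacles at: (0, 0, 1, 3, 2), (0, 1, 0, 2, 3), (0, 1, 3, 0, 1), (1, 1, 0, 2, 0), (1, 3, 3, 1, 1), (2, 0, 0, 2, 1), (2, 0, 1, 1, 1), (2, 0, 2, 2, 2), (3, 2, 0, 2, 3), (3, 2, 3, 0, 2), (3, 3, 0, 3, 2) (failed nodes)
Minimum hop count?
5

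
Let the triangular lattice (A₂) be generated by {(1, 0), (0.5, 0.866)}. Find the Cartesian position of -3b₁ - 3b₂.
(-4.5, -2.598)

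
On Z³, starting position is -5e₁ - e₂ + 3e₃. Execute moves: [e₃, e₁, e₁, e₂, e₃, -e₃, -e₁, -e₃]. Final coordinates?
(-4, 0, 3)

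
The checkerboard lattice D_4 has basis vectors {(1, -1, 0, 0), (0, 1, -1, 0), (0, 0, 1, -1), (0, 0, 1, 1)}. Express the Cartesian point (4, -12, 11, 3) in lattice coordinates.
4b₁ - 8b₂ + 3b₄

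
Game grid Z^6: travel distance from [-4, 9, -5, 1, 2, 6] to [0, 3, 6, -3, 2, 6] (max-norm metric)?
11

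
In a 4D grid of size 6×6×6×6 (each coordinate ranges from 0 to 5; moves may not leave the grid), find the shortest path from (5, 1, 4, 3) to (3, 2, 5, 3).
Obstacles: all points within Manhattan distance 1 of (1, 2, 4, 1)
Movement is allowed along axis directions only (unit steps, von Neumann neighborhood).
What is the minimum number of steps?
4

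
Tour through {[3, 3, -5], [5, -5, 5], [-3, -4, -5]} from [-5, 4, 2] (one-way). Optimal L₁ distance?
48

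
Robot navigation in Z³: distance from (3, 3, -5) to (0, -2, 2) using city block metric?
15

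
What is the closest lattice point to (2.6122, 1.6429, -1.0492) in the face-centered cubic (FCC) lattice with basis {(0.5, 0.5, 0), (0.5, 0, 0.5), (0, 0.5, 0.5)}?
(2.5, 1.5, -1)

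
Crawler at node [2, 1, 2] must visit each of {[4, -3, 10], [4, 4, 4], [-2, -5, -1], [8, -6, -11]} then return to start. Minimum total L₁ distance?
82
(one optimal route: (2, 1, 2) → (4, 4, 4) → (4, -3, 10) → (8, -6, -11) → (-2, -5, -1) → (2, 1, 2))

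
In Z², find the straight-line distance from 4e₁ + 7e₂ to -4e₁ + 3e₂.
8.94427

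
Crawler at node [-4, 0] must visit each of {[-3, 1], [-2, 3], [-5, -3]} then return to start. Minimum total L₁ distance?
18
(one optimal route: (-4, 0) → (-3, 1) → (-2, 3) → (-5, -3) → (-4, 0))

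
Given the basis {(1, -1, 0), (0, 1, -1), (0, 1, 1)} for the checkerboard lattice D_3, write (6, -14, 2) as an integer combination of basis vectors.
6b₁ - 5b₂ - 3b₃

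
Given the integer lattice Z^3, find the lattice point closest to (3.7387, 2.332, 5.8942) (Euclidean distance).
(4, 2, 6)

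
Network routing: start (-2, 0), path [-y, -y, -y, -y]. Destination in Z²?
(-2, -4)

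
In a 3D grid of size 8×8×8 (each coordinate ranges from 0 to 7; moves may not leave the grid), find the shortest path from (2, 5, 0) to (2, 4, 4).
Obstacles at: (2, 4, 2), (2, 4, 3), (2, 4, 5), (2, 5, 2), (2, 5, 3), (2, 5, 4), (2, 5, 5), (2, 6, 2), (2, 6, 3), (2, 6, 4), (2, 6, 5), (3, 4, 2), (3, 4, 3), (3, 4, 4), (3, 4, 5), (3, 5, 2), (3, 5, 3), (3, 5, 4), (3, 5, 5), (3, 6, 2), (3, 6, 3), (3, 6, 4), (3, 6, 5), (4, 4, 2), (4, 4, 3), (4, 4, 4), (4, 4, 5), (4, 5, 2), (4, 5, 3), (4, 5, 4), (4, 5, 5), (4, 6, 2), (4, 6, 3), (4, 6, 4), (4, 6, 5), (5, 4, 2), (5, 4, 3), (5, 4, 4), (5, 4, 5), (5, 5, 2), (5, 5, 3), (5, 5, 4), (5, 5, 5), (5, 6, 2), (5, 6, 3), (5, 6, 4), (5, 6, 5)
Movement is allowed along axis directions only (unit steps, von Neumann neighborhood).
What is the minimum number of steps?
7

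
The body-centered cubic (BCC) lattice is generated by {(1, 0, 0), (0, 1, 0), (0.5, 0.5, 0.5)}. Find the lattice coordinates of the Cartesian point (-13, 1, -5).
-8b₁ + 6b₂ - 10b₃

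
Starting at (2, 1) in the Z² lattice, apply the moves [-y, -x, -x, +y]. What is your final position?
(0, 1)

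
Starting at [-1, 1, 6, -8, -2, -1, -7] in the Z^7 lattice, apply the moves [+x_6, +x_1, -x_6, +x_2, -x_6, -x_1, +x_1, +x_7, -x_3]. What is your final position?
(0, 2, 5, -8, -2, -2, -6)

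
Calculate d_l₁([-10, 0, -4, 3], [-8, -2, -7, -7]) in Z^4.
17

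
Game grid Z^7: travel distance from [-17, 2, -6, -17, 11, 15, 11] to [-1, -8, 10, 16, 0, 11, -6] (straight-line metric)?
46.1194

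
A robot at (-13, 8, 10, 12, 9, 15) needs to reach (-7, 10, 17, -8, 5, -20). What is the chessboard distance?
35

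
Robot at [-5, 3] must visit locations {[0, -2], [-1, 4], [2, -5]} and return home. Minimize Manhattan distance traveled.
32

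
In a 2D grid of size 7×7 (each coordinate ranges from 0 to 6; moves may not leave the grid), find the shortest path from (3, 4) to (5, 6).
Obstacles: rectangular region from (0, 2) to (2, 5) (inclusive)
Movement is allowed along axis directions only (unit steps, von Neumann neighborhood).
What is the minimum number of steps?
4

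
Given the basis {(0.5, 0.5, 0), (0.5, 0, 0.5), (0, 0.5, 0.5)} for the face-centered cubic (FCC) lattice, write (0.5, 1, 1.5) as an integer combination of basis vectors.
b₂ + 2b₃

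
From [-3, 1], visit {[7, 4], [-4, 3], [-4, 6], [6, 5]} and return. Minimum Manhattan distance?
32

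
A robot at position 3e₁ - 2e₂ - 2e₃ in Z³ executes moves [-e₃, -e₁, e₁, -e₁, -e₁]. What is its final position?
(1, -2, -3)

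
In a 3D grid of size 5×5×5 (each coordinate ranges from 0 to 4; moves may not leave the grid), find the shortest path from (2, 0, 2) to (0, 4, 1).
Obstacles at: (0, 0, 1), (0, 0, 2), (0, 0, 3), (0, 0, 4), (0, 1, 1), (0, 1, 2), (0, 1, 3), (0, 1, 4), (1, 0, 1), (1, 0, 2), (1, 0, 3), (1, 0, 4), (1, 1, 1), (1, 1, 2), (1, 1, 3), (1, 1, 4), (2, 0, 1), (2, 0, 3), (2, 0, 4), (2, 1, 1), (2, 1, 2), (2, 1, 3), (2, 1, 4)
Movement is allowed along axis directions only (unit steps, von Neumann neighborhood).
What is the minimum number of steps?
9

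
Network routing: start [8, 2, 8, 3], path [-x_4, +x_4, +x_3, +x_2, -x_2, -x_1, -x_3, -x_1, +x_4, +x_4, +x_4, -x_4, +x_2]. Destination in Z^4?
(6, 3, 8, 5)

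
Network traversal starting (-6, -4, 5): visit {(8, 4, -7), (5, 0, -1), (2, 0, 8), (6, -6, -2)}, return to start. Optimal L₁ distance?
78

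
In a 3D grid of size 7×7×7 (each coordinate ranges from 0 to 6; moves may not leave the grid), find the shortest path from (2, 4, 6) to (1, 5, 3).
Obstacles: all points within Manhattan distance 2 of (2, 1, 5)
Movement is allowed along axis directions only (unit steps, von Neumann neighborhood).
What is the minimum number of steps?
5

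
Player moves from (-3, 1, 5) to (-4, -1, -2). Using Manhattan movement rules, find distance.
10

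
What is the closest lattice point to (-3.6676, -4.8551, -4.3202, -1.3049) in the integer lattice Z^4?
(-4, -5, -4, -1)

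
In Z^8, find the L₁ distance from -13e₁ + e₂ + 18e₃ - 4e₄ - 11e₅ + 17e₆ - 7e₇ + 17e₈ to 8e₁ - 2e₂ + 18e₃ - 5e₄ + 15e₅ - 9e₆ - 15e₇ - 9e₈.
111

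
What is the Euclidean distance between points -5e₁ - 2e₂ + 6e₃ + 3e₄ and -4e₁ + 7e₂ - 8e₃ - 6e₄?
18.9473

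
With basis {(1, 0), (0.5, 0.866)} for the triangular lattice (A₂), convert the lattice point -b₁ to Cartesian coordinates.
(-1, 0)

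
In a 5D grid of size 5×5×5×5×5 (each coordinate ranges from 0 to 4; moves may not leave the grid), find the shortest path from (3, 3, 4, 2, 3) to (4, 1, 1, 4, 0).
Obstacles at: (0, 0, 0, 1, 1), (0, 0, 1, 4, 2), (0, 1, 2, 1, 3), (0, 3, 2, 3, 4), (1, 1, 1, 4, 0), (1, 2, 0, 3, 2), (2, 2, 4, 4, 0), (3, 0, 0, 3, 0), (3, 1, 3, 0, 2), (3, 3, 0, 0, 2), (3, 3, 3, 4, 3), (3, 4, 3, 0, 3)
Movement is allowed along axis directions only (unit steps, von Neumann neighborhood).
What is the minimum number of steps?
11
(one shortest path: (3, 3, 4, 2, 3) → (4, 3, 4, 2, 3) → (4, 2, 4, 2, 3) → (4, 1, 4, 2, 3) → (4, 1, 3, 2, 3) → (4, 1, 2, 2, 3) → (4, 1, 1, 2, 3) → (4, 1, 1, 3, 3) → (4, 1, 1, 4, 3) → (4, 1, 1, 4, 2) → (4, 1, 1, 4, 1) → (4, 1, 1, 4, 0))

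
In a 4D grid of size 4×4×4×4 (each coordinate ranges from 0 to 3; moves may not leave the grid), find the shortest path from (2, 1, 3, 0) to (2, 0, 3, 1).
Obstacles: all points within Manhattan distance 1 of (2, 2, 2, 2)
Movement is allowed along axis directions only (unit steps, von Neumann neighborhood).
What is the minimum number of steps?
2
(one shortest path: (2, 1, 3, 0) → (2, 0, 3, 0) → (2, 0, 3, 1))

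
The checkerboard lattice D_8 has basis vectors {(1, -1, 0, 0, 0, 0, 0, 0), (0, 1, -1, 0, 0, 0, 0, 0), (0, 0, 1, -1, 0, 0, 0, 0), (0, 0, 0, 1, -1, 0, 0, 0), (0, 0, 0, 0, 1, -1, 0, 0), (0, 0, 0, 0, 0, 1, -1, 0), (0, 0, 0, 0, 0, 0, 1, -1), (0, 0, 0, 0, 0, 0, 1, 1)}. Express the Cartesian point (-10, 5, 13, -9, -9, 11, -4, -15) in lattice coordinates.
-10b₁ - 5b₂ + 8b₃ - b₄ - 10b₅ + b₆ + 6b₇ - 9b₈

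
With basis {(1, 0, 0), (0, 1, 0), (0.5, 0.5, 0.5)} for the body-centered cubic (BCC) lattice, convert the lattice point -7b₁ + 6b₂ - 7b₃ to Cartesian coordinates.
(-10.5, 2.5, -3.5)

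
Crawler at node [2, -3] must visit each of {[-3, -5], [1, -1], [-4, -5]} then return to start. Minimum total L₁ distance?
20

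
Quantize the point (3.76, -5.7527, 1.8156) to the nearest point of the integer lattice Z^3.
(4, -6, 2)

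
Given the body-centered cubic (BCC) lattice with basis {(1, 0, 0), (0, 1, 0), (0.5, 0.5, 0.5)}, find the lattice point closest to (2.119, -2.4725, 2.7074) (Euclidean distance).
(2.5, -2.5, 2.5)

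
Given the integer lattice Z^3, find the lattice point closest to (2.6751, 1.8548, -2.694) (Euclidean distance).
(3, 2, -3)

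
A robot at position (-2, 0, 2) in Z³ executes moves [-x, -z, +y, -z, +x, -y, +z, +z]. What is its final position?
(-2, 0, 2)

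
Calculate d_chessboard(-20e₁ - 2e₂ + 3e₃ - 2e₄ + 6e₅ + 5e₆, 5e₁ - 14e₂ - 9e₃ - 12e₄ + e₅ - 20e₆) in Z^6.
25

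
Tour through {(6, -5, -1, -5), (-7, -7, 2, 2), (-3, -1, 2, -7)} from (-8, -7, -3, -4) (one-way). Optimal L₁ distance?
49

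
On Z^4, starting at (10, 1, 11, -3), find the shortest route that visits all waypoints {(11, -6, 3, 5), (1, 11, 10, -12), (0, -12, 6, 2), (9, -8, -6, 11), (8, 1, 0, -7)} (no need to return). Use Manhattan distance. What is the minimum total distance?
133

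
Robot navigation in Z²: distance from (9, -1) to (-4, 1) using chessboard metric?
13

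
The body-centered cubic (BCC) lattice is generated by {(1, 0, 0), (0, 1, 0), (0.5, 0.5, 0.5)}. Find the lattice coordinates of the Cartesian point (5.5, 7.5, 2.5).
3b₁ + 5b₂ + 5b₃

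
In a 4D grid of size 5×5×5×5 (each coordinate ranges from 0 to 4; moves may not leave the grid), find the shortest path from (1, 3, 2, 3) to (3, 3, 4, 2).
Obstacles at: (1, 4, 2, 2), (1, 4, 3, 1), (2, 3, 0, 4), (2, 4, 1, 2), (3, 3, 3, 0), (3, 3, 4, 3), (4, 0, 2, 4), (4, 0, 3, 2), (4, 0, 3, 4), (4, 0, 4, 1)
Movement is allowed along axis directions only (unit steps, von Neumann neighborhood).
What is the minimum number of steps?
5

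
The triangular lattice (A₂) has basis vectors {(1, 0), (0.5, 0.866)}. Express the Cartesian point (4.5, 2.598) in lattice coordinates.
3b₁ + 3b₂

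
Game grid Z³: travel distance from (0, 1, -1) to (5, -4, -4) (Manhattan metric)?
13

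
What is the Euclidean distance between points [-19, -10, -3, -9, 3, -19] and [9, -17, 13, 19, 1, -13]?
43.7379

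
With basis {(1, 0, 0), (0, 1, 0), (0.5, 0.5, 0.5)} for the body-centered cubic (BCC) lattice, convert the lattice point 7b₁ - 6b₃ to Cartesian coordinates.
(4, -3, -3)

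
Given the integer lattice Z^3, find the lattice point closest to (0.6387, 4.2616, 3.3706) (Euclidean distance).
(1, 4, 3)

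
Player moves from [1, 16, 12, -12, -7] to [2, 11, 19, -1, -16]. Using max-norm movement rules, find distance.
11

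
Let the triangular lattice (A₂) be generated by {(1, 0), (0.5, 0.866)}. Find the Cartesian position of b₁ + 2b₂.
(2, 1.732)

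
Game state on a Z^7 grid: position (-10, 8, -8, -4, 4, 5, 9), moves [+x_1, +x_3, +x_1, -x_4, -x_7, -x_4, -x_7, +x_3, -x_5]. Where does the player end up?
(-8, 8, -6, -6, 3, 5, 7)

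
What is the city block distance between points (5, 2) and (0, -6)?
13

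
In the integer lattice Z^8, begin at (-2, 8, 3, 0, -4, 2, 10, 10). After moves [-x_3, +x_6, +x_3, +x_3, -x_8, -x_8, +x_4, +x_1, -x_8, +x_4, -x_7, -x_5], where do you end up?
(-1, 8, 4, 2, -5, 3, 9, 7)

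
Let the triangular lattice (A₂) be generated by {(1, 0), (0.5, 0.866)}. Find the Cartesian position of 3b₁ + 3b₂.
(4.5, 2.598)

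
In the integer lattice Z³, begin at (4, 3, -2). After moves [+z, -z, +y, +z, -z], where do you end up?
(4, 4, -2)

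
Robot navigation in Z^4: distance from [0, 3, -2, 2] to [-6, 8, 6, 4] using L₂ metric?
11.3578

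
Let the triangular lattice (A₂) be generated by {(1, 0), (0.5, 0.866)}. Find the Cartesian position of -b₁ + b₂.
(-0.5, 0.866)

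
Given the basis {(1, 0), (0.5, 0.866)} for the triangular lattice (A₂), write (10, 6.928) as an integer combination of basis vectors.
6b₁ + 8b₂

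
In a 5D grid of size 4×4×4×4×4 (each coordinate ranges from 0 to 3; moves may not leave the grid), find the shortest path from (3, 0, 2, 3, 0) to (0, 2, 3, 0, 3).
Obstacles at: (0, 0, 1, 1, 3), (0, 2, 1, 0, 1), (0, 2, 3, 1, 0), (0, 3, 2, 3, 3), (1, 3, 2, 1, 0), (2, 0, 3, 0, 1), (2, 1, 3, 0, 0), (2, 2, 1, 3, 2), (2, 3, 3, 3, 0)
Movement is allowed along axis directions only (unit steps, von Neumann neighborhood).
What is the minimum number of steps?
12
(one shortest path: (3, 0, 2, 3, 0) → (2, 0, 2, 3, 0) → (1, 0, 2, 3, 0) → (0, 0, 2, 3, 0) → (0, 1, 2, 3, 0) → (0, 2, 2, 3, 0) → (0, 2, 3, 3, 0) → (0, 2, 3, 2, 0) → (0, 2, 3, 2, 1) → (0, 2, 3, 1, 1) → (0, 2, 3, 0, 1) → (0, 2, 3, 0, 2) → (0, 2, 3, 0, 3))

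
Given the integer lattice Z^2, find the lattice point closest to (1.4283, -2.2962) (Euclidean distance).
(1, -2)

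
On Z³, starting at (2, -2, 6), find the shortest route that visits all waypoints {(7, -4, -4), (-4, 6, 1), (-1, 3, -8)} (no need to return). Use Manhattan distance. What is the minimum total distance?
51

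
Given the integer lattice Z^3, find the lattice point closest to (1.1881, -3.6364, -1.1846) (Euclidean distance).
(1, -4, -1)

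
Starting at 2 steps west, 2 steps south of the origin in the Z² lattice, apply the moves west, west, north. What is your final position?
(-4, -1)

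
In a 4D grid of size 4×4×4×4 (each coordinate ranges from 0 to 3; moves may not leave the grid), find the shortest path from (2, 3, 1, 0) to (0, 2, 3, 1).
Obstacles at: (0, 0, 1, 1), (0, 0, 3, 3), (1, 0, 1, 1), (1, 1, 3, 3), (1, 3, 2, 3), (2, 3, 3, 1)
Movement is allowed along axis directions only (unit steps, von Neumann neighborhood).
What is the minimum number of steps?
6
(one shortest path: (2, 3, 1, 0) → (1, 3, 1, 0) → (0, 3, 1, 0) → (0, 2, 1, 0) → (0, 2, 2, 0) → (0, 2, 3, 0) → (0, 2, 3, 1))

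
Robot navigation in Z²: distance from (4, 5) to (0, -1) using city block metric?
10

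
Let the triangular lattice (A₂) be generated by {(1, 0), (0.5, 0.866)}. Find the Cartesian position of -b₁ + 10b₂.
(4, 8.66)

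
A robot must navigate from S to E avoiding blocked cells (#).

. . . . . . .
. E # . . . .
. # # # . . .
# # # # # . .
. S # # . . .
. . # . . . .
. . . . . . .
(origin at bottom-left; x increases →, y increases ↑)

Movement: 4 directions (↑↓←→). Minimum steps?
17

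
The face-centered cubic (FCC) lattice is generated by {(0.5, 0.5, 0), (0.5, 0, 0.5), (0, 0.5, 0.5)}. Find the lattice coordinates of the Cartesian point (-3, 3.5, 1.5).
-b₁ - 5b₂ + 8b₃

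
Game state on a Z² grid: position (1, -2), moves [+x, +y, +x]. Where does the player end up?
(3, -1)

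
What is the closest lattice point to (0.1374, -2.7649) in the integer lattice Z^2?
(0, -3)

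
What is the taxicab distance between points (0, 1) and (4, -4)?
9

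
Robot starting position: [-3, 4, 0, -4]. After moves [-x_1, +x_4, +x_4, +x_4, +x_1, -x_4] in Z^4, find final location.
(-3, 4, 0, -2)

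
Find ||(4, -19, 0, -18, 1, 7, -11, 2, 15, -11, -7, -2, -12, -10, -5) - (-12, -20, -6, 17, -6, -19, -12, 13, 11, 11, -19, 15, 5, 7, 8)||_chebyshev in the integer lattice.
35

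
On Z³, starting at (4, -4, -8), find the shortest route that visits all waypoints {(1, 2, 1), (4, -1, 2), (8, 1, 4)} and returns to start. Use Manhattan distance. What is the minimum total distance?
50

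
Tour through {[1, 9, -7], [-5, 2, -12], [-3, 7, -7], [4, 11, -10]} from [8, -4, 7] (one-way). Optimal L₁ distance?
62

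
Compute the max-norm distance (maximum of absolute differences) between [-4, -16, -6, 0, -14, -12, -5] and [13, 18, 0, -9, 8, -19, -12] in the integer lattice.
34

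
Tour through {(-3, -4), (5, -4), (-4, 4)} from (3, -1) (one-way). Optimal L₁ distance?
22
(one optimal route: (3, -1) → (5, -4) → (-3, -4) → (-4, 4))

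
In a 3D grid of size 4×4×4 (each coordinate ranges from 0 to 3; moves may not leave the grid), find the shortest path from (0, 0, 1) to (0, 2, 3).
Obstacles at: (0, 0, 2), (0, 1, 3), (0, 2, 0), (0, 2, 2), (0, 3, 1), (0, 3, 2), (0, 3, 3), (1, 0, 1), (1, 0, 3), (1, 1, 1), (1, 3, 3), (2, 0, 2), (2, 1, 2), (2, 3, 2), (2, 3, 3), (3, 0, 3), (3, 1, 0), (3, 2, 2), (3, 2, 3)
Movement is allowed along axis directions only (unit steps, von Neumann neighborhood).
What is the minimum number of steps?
6
(one shortest path: (0, 0, 1) → (0, 1, 1) → (0, 2, 1) → (1, 2, 1) → (1, 2, 2) → (1, 2, 3) → (0, 2, 3))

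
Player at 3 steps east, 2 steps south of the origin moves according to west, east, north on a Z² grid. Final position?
(3, -1)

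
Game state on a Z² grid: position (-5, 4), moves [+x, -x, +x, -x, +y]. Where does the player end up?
(-5, 5)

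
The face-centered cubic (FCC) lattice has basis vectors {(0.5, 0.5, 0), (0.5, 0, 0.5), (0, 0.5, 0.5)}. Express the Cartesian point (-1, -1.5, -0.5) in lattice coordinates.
-2b₁ - b₃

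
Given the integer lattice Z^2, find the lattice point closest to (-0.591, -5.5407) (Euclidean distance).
(-1, -6)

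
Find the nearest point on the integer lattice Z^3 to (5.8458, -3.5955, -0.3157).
(6, -4, 0)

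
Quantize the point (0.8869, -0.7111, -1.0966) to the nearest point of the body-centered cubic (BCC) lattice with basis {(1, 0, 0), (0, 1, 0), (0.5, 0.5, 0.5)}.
(1, -1, -1)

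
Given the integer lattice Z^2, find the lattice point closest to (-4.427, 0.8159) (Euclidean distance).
(-4, 1)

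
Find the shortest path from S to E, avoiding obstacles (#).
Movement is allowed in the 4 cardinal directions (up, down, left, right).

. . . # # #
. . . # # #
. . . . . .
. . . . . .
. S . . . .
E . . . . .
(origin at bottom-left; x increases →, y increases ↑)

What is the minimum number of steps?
2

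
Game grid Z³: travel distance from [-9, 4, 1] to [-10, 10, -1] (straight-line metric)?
6.40312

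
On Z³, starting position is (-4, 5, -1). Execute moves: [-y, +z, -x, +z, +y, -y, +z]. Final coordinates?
(-5, 4, 2)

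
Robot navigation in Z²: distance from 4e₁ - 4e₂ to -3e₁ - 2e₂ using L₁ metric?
9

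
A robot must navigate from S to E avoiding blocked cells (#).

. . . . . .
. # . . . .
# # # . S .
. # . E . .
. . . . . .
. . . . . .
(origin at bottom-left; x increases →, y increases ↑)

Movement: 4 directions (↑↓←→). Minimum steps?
2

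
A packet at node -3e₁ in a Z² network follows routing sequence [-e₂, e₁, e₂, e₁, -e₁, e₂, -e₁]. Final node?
(-3, 1)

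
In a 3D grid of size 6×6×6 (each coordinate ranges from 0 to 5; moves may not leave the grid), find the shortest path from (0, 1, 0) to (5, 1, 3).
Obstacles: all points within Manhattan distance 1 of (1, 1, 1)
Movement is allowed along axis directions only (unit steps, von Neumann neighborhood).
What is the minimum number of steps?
10
(one shortest path: (0, 1, 0) → (0, 0, 0) → (1, 0, 0) → (2, 0, 0) → (3, 0, 0) → (4, 0, 0) → (5, 0, 0) → (5, 1, 0) → (5, 1, 1) → (5, 1, 2) → (5, 1, 3))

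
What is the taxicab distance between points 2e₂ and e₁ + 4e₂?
3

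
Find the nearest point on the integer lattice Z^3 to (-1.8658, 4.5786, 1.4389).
(-2, 5, 1)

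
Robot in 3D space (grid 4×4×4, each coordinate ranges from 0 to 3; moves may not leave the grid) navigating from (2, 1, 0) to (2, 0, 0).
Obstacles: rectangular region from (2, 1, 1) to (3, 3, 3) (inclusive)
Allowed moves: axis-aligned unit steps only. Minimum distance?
1
(one shortest path: (2, 1, 0) → (2, 0, 0))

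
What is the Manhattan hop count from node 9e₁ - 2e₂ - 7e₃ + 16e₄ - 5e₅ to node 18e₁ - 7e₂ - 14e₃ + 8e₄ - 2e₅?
32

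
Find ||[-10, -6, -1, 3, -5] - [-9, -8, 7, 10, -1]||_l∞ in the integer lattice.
8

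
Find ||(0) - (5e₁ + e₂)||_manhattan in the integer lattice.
6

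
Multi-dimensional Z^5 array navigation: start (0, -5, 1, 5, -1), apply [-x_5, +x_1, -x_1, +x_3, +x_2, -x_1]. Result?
(-1, -4, 2, 5, -2)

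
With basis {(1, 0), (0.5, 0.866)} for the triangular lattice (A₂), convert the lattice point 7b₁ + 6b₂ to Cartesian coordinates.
(10, 5.196)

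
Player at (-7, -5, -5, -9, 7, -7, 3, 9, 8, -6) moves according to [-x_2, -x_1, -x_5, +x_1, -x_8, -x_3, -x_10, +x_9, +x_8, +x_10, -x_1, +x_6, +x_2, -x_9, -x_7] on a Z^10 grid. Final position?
(-8, -5, -6, -9, 6, -6, 2, 9, 8, -6)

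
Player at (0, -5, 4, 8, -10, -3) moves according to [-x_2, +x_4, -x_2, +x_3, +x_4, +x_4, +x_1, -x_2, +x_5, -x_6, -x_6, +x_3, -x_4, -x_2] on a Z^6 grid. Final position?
(1, -9, 6, 10, -9, -5)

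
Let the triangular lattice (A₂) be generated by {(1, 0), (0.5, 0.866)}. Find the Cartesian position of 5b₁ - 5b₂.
(2.5, -4.33)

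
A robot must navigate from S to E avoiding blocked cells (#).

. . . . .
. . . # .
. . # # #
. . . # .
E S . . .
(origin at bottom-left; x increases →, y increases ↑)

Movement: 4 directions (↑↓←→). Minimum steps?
1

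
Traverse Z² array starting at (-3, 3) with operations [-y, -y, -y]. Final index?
(-3, 0)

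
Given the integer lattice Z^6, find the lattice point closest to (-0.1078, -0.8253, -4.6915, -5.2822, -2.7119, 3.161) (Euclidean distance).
(0, -1, -5, -5, -3, 3)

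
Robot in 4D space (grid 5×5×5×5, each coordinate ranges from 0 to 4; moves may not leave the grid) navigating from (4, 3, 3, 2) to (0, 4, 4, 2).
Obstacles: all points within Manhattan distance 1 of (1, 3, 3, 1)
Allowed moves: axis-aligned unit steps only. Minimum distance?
6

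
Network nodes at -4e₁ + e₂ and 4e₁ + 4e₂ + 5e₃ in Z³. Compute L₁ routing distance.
16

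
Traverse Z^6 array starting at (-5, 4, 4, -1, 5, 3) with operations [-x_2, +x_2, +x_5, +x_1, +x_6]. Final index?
(-4, 4, 4, -1, 6, 4)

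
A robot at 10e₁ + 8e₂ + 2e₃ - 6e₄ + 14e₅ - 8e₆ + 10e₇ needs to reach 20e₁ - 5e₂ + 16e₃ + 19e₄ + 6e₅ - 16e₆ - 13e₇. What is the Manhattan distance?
101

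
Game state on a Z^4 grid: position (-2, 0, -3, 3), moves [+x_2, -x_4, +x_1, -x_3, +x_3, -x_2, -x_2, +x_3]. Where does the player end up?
(-1, -1, -2, 2)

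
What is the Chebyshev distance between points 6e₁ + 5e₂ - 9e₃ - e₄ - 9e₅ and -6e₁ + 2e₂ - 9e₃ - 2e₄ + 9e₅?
18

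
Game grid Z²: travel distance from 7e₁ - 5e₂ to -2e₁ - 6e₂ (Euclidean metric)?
9.05539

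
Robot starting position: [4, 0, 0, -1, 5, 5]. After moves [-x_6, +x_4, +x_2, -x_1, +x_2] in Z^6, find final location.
(3, 2, 0, 0, 5, 4)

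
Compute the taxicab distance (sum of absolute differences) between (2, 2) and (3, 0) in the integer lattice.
3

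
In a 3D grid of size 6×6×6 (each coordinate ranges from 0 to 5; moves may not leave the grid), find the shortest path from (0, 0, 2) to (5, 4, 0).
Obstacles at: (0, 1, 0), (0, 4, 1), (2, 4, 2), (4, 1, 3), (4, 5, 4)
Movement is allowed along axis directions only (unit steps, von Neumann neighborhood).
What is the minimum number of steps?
11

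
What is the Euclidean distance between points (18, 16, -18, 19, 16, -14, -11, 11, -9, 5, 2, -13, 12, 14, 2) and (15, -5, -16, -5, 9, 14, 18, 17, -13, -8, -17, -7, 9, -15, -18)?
67.6166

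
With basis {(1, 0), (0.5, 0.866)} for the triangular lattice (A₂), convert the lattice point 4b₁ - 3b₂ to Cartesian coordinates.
(2.5, -2.598)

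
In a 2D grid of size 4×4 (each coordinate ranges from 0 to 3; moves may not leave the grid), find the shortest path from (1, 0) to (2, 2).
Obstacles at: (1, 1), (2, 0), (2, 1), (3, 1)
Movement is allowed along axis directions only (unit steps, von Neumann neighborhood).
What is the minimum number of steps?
5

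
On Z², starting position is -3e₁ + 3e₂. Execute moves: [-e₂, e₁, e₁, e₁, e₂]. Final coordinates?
(0, 3)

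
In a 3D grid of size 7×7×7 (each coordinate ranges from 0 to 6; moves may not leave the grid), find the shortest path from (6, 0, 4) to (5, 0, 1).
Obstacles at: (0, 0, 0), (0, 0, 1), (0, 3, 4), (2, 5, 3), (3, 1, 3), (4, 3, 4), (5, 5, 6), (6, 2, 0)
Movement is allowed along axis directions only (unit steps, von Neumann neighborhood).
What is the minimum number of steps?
4
(one shortest path: (6, 0, 4) → (5, 0, 4) → (5, 0, 3) → (5, 0, 2) → (5, 0, 1))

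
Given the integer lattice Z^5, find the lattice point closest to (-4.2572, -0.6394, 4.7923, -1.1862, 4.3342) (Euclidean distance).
(-4, -1, 5, -1, 4)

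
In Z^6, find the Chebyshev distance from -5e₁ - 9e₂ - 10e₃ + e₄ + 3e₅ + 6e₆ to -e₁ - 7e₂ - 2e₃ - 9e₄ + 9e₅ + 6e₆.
10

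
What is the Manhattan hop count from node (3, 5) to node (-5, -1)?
14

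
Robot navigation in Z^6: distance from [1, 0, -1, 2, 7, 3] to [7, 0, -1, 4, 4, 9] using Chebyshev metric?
6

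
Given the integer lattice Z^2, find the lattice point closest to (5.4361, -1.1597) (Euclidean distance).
(5, -1)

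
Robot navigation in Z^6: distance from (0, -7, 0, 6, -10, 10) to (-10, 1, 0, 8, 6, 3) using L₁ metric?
43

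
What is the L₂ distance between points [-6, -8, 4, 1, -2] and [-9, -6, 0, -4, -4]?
7.61577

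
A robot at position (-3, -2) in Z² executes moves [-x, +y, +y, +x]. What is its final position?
(-3, 0)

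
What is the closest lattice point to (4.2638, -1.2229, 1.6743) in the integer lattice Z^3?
(4, -1, 2)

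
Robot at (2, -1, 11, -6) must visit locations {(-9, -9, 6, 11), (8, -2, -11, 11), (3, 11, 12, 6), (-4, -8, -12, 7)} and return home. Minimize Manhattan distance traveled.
164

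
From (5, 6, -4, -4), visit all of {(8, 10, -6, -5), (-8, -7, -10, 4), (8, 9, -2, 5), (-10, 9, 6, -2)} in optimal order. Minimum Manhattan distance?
98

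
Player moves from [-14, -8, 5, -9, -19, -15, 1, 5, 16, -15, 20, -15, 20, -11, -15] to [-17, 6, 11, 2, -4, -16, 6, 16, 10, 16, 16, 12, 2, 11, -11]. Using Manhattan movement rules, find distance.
178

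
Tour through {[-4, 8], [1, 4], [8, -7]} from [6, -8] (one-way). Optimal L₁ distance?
30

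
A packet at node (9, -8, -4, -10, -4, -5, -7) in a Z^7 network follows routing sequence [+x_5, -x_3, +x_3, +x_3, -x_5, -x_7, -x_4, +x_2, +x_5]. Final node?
(9, -7, -3, -11, -3, -5, -8)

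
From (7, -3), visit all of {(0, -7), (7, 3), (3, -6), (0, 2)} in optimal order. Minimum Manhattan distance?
27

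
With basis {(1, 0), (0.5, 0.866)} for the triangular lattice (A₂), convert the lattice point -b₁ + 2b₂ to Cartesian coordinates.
(0, 1.732)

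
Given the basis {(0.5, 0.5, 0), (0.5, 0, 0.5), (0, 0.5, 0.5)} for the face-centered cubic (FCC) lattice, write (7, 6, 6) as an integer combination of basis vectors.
7b₁ + 7b₂ + 5b₃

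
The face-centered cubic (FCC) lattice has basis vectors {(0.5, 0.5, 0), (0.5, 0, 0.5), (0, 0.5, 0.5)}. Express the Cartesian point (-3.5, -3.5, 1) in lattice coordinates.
-8b₁ + b₂ + b₃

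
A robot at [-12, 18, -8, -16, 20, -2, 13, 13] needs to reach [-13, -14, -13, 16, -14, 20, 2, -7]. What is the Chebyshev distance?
34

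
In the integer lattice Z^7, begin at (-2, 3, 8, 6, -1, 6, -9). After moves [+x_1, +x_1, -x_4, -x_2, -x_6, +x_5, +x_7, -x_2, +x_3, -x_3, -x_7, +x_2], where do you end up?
(0, 2, 8, 5, 0, 5, -9)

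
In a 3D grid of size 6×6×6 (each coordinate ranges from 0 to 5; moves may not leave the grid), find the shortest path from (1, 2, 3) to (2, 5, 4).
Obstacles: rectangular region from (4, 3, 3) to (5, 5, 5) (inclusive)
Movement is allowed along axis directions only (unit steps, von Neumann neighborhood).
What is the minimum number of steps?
5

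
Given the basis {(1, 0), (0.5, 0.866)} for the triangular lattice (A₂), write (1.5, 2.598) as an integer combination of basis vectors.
3b₂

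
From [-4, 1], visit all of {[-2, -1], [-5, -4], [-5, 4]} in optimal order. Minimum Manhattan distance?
18
(one optimal route: (-4, 1) → (-2, -1) → (-5, -4) → (-5, 4))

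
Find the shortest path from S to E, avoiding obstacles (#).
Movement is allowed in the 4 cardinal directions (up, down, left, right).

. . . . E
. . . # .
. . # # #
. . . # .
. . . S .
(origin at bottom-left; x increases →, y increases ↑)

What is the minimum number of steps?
9
(one shortest path: (3, 0) → (2, 0) → (1, 0) → (1, 1) → (1, 2) → (1, 3) → (2, 3) → (2, 4) → (3, 4) → (4, 4))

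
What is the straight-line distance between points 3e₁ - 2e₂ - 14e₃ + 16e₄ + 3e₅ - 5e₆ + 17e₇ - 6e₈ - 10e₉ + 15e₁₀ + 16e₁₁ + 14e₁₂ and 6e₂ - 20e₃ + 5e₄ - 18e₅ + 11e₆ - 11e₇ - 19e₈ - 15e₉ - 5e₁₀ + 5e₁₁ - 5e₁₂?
52.792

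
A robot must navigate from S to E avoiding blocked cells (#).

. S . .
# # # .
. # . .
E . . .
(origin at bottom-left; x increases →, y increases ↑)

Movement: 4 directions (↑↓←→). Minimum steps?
8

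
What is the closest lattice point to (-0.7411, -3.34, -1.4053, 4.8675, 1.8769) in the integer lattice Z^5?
(-1, -3, -1, 5, 2)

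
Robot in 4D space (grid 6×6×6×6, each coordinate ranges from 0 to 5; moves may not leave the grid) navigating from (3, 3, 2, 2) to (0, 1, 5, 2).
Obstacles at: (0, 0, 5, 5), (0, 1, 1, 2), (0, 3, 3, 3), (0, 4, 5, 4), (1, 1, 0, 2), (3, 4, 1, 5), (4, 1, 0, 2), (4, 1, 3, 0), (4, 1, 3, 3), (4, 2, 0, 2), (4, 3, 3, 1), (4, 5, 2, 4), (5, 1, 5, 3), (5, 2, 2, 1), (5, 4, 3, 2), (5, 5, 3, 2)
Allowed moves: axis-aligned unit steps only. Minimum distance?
8
(one shortest path: (3, 3, 2, 2) → (2, 3, 2, 2) → (1, 3, 2, 2) → (0, 3, 2, 2) → (0, 2, 2, 2) → (0, 1, 2, 2) → (0, 1, 3, 2) → (0, 1, 4, 2) → (0, 1, 5, 2))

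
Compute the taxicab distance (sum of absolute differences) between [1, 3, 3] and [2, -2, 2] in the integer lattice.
7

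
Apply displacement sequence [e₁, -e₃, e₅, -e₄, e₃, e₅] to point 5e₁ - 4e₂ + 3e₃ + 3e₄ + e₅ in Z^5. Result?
(6, -4, 3, 2, 3)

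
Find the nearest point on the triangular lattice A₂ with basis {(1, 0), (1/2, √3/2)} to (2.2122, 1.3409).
(2, 1.732)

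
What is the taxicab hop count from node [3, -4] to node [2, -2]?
3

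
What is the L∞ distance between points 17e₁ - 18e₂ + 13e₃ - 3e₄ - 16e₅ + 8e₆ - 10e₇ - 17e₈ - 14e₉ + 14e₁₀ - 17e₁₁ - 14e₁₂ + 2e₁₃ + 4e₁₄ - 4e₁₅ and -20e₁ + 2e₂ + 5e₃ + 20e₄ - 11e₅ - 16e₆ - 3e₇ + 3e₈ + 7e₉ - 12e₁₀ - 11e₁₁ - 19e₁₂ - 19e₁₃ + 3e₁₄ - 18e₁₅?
37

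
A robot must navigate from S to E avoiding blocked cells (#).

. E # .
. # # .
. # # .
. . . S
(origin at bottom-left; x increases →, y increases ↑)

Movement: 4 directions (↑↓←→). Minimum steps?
7
(one shortest path: (3, 0) → (2, 0) → (1, 0) → (0, 0) → (0, 1) → (0, 2) → (0, 3) → (1, 3))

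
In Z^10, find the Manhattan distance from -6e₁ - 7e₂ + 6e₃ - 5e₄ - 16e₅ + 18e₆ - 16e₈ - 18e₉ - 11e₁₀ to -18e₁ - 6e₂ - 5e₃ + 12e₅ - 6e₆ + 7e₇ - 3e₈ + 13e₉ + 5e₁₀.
148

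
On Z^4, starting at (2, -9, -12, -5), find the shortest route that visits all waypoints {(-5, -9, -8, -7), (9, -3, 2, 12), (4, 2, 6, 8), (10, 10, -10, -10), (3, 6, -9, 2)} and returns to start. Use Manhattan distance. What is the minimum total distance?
164
(one optimal route: (2, -9, -12, -5) → (-5, -9, -8, -7) → (9, -3, 2, 12) → (4, 2, 6, 8) → (3, 6, -9, 2) → (10, 10, -10, -10) → (2, -9, -12, -5))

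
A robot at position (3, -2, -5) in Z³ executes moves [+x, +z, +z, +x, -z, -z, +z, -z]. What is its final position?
(5, -2, -5)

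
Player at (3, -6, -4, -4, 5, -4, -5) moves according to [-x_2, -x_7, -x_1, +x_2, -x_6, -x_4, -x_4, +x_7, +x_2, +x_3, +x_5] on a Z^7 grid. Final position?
(2, -5, -3, -6, 6, -5, -5)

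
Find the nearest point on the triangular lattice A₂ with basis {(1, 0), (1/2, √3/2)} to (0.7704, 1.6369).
(1, 1.732)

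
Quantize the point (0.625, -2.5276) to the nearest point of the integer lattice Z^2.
(1, -3)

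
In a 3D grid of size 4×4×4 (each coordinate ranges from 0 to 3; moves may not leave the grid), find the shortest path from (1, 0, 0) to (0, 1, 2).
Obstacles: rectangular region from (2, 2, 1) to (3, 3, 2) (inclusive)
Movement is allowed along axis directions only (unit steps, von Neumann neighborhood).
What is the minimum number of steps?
4
(one shortest path: (1, 0, 0) → (0, 0, 0) → (0, 1, 0) → (0, 1, 1) → (0, 1, 2))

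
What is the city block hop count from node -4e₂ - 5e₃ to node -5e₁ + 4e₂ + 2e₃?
20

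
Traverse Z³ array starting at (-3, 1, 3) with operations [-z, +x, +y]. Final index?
(-2, 2, 2)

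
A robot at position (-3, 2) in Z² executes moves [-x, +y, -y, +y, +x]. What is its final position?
(-3, 3)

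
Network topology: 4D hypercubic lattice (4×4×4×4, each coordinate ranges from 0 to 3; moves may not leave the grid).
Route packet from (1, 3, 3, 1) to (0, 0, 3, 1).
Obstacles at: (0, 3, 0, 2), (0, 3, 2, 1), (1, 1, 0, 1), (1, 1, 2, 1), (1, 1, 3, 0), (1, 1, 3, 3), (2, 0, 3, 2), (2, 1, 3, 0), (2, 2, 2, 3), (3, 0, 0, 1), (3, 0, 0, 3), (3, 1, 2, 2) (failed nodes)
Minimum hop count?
4
(one shortest path: (1, 3, 3, 1) → (0, 3, 3, 1) → (0, 2, 3, 1) → (0, 1, 3, 1) → (0, 0, 3, 1))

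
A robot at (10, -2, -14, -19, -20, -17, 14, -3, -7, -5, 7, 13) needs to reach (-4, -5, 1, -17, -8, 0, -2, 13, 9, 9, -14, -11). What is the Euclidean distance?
53.3667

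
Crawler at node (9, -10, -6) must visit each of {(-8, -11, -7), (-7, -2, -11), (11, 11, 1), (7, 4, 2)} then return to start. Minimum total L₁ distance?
108
(one optimal route: (9, -10, -6) → (-8, -11, -7) → (-7, -2, -11) → (7, 4, 2) → (11, 11, 1) → (9, -10, -6))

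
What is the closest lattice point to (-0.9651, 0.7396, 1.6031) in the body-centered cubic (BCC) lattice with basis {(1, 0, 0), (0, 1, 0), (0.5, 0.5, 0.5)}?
(-1, 1, 2)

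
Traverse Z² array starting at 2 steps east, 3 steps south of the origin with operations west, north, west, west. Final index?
(-1, -2)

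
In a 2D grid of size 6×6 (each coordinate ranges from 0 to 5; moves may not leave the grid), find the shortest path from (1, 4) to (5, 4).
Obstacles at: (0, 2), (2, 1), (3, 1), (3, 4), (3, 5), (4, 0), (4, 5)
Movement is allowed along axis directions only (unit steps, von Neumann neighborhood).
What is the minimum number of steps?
6
(one shortest path: (1, 4) → (2, 4) → (2, 3) → (3, 3) → (4, 3) → (5, 3) → (5, 4))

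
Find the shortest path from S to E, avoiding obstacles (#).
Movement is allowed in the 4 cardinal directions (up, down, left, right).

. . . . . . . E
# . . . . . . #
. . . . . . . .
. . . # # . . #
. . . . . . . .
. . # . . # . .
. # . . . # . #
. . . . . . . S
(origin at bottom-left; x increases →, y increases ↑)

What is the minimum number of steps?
9
(one shortest path: (7, 0) → (6, 0) → (6, 1) → (6, 2) → (6, 3) → (6, 4) → (6, 5) → (6, 6) → (6, 7) → (7, 7))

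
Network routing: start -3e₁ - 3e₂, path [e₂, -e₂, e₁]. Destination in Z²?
(-2, -3)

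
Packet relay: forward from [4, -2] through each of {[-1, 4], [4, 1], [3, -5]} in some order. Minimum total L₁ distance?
19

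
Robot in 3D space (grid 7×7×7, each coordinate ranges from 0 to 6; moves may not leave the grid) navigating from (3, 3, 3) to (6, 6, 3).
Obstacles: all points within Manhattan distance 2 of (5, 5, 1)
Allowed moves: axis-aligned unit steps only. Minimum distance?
6
(one shortest path: (3, 3, 3) → (4, 3, 3) → (5, 3, 3) → (6, 3, 3) → (6, 4, 3) → (6, 5, 3) → (6, 6, 3))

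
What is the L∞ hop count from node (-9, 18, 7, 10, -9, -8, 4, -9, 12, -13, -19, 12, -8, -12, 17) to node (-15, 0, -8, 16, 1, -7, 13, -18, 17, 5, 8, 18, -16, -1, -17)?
34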